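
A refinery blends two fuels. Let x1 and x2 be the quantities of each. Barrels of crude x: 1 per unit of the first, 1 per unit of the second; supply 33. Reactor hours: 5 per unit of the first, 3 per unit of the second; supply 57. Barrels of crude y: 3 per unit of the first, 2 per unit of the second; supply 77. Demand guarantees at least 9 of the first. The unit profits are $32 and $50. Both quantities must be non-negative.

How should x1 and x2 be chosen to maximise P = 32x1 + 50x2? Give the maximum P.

Feasible corners and P = 32x1 + 50x2:
  (57/5, 0) → P = 1824/5
  (9, 0) → P = 288
  (9, 4) → P = 488

The optimum lies where 5x1 + 3x2 = 57 and x1 = 9.
Solving simultaneously gives x1 = 9, x2 = 4.

x1 = 9, x2 = 4, maximum P = 488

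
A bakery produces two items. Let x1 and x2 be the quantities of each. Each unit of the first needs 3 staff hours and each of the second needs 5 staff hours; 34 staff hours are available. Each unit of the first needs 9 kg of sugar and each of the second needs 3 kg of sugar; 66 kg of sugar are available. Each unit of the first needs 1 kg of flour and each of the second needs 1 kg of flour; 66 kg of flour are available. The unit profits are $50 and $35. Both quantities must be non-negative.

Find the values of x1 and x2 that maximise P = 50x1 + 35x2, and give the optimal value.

Vertices and P = 50x1 + 35x2:
  (0, 0) → P = 0
  (0, 34/5) → P = 238
  (22/3, 0) → P = 1100/3
  (19/3, 3) → P = 1265/3

x1 = 19/3, x2 = 3, maximum P = 1265/3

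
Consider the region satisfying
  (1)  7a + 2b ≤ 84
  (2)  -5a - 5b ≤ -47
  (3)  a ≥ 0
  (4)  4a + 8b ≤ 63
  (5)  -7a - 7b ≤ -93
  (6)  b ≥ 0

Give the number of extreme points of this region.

The feasible vertices (each the meet of two boundaries and inside every other half-plane) are:
  (91/8, 35/16)
  (402/35, 9/5)
  (303/28, 69/28)

3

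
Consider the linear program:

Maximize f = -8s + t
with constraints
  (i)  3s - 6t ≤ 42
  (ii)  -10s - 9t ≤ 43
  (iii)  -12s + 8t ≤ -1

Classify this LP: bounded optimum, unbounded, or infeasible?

bounded optimum

Feasible corners and f = -8s + t:
  (40/29, -183/29) → f = -503/29
  (-335/188, -263/94) → f = 1077/94
The feasible region has finitely many vertices and no improving ray; the maximum is 1077/94 at (-335/188, -263/94).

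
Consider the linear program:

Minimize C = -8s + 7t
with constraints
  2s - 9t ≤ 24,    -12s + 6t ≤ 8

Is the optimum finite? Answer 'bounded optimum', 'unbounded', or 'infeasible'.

From the feasible point (-9/4, -19/6), moving in the direction (9, 2) keeps every constraint satisfied while C decreases without bound.

unbounded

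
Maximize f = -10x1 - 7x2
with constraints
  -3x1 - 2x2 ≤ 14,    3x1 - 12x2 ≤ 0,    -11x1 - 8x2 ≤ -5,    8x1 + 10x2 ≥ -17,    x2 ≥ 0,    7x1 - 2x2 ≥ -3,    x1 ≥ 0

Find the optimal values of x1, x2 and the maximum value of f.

x1 = 0, x2 = 5/8, maximum f = -35/8

Vertices and f = -10x1 - 7x2:
  (5/13, 5/52) → f = -235/52
  (0, 5/8) → f = -35/8
  (0, 3/2) → f = -21/2
The feasible region is unbounded (it extends along (2, 7), (4, 1)), but f strictly decreases along every unbounded feasible direction, so there is no improving ray and the maximum is attained at a vertex.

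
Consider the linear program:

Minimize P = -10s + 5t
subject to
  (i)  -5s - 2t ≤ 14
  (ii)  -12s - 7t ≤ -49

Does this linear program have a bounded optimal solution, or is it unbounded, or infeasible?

unbounded

From the feasible point (-196/11, 413/11), moving in the direction (7, -12) keeps every constraint satisfied while P decreases without bound.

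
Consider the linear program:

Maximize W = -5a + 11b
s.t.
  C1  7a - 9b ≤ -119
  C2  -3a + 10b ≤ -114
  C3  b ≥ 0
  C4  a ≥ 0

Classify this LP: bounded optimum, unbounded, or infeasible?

infeasible

The boundaries 7a - 9b = -119 and a = 0 meet at (0, 119/9), but that point violates -3a + 10b ≤ -114. Every candidate vertex is excluded by some other constraint, so the feasible region is empty.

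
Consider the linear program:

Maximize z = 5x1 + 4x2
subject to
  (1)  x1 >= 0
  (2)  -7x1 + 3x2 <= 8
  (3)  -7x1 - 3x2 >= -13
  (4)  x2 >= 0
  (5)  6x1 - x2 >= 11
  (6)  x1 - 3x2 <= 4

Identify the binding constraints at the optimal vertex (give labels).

Feasible corners and z = 5x1 + 4x2:
  (13/7, 0) → z = 65/7
  (46/25, 1/25) → z = 234/25
  (11/6, 0) → z = 55/6

The maximum is at (46/25, 1/25). Substituting into each constraint, equality holds for (3) and (5); the remaining constraints have slack.

(3) and (5)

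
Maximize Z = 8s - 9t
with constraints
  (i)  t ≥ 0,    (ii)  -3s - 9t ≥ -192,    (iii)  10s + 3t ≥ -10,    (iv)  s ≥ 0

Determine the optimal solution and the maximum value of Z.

s = 64, t = 0, maximum Z = 512

Corner points and Z = 8s - 9t:
  (64, 0) → Z = 512
  (0, 0) → Z = 0
  (0, 64/3) → Z = -192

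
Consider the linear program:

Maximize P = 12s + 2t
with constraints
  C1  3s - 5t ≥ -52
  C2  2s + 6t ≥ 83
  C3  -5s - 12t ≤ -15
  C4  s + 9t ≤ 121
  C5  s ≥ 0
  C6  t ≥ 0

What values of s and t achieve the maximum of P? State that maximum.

At the optimal vertex, s + 9t = 121 and t = 0.
Solving simultaneously gives s = 121, t = 0.

s = 121, t = 0, maximum P = 1452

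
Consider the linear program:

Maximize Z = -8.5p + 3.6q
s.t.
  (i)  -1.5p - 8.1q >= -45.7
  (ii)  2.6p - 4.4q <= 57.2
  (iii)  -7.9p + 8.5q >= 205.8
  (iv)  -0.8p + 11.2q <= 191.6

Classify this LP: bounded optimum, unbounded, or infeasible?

unbounded

From the feasible point (-127853/7674, 66973/7674), moving in the direction (-4.4, -2.6) keeps every constraint satisfied while Z increases without bound.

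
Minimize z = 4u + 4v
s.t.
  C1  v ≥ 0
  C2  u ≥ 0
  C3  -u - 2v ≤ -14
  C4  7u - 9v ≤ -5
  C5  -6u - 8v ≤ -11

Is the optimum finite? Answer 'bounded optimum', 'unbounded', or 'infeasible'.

Corner points and z = 4u + 4v:
  (0, 7) → z = 28
  (116/23, 103/23) → z = 876/23
The feasible region has finitely many vertices and no improving ray; the minimum is 28 at (0, 7).

bounded optimum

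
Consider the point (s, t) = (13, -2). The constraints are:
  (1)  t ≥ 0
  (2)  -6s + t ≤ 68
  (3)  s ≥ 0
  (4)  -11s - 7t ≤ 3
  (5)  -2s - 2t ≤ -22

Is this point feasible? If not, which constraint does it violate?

Constraint (1): t = -2, which is not ≥ 0. All other constraints are satisfied.

not feasible — violates (1)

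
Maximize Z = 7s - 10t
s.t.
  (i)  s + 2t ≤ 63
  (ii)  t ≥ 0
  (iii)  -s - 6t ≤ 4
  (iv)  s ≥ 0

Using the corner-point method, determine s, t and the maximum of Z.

s = 63, t = 0, maximum Z = 441

Corner points and Z = 7s - 10t:
  (63, 0) → Z = 441
  (0, 63/2) → Z = -315
  (0, 0) → Z = 0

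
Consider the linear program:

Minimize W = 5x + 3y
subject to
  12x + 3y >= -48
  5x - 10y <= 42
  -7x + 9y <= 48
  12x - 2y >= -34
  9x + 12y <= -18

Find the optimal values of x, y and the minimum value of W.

The binding constraints are 12x + 3y = -48 and 5x - 10y = 42.
Solving simultaneously gives x = -118/45, y = -248/45.

x = -118/45, y = -248/45, minimum W = -1334/45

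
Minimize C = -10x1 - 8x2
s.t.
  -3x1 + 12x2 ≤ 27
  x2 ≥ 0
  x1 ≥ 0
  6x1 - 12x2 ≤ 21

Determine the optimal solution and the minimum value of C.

x1 = 16, x2 = 25/4, minimum C = -210

Extreme points and C = -10x1 - 8x2:
  (0, 9/4) → C = -18
  (16, 25/4) → C = -210
  (0, 0) → C = 0
  (7/2, 0) → C = -35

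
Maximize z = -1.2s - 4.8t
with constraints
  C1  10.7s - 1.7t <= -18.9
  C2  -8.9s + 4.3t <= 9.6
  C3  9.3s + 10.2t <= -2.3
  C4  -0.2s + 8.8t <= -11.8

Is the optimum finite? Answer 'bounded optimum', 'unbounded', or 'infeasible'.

unbounded

From the feasible point (-6495/3088, -6549/3088), moving in the direction (-4.3, -8.9) keeps every constraint satisfied while z increases without bound.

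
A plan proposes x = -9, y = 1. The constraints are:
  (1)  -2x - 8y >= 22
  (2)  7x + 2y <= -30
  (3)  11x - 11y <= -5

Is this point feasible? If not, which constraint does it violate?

not feasible — violates (1)

Constraint (1): -2x - 8y = 10, which is not ≥ 22. All other constraints are satisfied.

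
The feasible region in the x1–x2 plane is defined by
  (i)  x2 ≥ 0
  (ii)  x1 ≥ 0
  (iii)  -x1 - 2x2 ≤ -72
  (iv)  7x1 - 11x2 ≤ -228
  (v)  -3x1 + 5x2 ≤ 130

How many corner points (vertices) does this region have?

3

The feasible vertices (each the meet of two boundaries and inside every other half-plane) are:
  (336/25, 732/25)
  (100/11, 346/11)
  (145, 113)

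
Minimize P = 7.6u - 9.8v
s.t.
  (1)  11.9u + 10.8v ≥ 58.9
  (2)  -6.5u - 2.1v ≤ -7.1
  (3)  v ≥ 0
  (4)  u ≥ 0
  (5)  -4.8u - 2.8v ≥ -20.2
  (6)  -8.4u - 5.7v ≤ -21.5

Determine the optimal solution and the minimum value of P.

u = 0, v = 101/14, minimum P = -707/10

Corner points and P = 7.6u - 9.8v:
  (0, 589/108) → P = -28861/540
  (1331/463, 2117/926) → P = -2577/4630
  (0, 101/14) → P = -707/10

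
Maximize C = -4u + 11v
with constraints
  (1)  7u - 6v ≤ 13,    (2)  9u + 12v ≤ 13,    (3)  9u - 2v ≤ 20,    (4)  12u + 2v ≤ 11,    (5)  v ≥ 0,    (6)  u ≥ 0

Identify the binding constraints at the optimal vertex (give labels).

Extreme points and C = -4u + 11v:
  (53/63, 19/42) → C = 29/18
  (0, 13/12) → C = 143/12
  (11/12, 0) → C = -11/3
  (0, 0) → C = 0

The maximum is at (0, 13/12). Substituting into each constraint, equality holds for (2) and (6); the remaining constraints have slack.

(2) and (6)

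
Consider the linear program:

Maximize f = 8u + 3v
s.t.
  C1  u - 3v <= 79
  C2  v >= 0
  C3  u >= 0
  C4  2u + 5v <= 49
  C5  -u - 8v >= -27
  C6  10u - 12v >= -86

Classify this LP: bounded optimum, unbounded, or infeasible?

Vertices and f = 8u + 3v:
  (0, 0) → f = 0
  (49/2, 0) → f = 196
  (0, 27/8) → f = 81/8
  (257/11, 5/11) → f = 2071/11
The feasible region has finitely many vertices and no improving ray; the maximum is 196 at (49/2, 0).

bounded optimum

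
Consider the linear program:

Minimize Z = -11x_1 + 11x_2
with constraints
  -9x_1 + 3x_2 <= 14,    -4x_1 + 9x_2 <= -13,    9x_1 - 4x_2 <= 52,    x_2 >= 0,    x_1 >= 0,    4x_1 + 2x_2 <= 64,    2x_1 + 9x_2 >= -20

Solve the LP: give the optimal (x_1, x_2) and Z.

x_1 = 52/9, x_2 = 0, minimum Z = -572/9

Extreme points and Z = -11x_1 + 11x_2:
  (32/5, 7/5) → Z = -55
  (13/4, 0) → Z = -143/4
  (52/9, 0) → Z = -572/9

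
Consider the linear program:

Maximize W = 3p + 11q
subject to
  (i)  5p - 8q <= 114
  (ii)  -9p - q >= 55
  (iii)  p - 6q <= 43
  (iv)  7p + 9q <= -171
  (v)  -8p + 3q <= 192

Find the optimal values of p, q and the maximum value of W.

Corner points and W = 3p + 11q:
  (-213/17, -472/51) → W = -7109/51
  (-427/15, -536/45) → W = -9739/45
  (-747/31, -8/31) → W = -2329/31

The binding constraints are 7p + 9q = -171 and -8p + 3q = 192.
Solving simultaneously gives p = -747/31, q = -8/31.

p = -747/31, q = -8/31, maximum W = -2329/31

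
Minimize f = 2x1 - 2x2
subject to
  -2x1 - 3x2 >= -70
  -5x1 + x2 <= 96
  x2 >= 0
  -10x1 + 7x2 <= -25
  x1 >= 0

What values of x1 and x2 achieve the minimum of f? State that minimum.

Feasible corners and f = 2x1 - 2x2:
  (35, 0) → f = 70
  (565/44, 325/22) → f = -85/22
  (5/2, 0) → f = 5

At the optimal vertex, -2x1 - 3x2 = -70 and -10x1 + 7x2 = -25.
Solving simultaneously gives x1 = 565/44, x2 = 325/22.

x1 = 565/44, x2 = 325/22, minimum f = -85/22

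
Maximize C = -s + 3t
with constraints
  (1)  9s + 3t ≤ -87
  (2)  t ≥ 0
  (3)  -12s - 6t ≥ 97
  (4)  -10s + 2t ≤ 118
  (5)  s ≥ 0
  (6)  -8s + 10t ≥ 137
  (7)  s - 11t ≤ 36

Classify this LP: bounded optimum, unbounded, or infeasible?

infeasible

The boundaries -8s + 10t = 137 and s - 11t = 36 meet at (-1867/78, -425/78), but that point violates t ≥ 0. Every candidate vertex is excluded by some other constraint, so the feasible region is empty.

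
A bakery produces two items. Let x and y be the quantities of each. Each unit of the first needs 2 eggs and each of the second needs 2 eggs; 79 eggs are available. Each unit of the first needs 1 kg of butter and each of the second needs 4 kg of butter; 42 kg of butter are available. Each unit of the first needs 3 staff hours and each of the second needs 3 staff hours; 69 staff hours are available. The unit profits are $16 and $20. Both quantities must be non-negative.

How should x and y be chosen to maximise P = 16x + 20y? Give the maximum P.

x = 50/3, y = 19/3, maximum P = 1180/3

Feasible corners and P = 16x + 20y:
  (0, 0) → P = 0
  (0, 21/2) → P = 210
  (23, 0) → P = 368
  (50/3, 19/3) → P = 1180/3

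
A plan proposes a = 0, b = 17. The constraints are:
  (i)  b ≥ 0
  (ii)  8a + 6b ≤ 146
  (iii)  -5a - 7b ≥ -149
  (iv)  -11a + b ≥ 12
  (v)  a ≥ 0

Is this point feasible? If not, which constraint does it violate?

feasible

(i): 17 ≥ 0 ✓
(ii): 102 ≤ 146 ✓
(iii): -119 ≥ -149 ✓
(iv): 17 ≥ 12 ✓
(v): 0 ≥ 0 ✓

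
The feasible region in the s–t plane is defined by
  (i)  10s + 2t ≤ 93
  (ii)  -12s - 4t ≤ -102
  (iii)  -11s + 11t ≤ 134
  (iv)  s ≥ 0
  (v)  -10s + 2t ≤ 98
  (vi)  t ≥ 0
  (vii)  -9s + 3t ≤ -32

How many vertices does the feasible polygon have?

4

Of the 21 pairwise boundary intersections, those satisfying every inequality are:
  (93/10, 0)
  (343/48, 517/48)
  (17/2, 0)
  (217/36, 89/12)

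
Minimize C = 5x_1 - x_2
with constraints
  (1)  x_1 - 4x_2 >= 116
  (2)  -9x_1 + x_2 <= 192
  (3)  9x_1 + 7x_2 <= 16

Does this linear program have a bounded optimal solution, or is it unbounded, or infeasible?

Extreme points and C = 5x_1 - x_2:
  (-884/35, -1236/35) → C = -3184/35
  (876/43, -1028/43) → C = 5408/43
The feasible region has finitely many vertices and no improving ray; the minimum is -3184/35 at (-884/35, -1236/35).

bounded optimum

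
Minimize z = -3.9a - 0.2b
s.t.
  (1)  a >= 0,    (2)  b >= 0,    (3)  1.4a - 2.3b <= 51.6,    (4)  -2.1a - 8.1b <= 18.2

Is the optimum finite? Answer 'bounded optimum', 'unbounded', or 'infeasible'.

From the feasible point (0, 0), moving in the direction (0, 1) keeps every constraint satisfied while z decreases without bound.

unbounded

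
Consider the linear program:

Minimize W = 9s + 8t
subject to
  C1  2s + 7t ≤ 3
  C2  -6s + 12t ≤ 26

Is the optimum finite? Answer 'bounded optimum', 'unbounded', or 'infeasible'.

From the feasible point (-73/33, 35/33), moving in the direction (-12, -6) keeps every constraint satisfied while W decreases without bound.

unbounded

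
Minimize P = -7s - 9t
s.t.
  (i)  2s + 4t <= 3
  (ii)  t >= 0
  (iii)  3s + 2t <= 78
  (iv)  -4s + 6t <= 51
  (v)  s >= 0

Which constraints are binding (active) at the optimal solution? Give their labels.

Vertices and P = -7s - 9t:
  (3/2, 0) → P = -21/2
  (0, 3/4) → P = -27/4
  (0, 0) → P = 0

The minimum is at (3/2, 0). Substituting into each constraint, equality holds for (i) and (ii); the remaining constraints have slack.

(i) and (ii)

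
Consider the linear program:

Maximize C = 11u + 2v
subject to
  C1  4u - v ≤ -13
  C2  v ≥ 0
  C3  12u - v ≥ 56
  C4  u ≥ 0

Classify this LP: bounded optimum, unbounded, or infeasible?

unbounded

From the feasible point (69/8, 95/2), moving in the direction (1, 12) keeps every constraint satisfied while C increases without bound.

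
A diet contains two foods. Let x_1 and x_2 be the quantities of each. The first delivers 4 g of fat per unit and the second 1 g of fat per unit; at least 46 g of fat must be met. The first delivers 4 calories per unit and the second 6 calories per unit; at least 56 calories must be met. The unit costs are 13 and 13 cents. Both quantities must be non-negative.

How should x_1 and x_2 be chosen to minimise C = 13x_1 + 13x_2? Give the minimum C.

x_1 = 11, x_2 = 2, minimum C = 169

Feasible corners and C = 13x_1 + 13x_2:
  (0, 46) → C = 598
  (14, 0) → C = 182
  (11, 2) → C = 169
The feasible region is unbounded (it extends along (0, 1), (1, 0)), but C strictly increases along every unbounded feasible direction, so there is no improving ray and the minimum is attained at a vertex.

At the optimal vertex, 4x_1 + x_2 = 46 and 4x_1 + 6x_2 = 56.
Solving simultaneously gives x_1 = 11, x_2 = 2.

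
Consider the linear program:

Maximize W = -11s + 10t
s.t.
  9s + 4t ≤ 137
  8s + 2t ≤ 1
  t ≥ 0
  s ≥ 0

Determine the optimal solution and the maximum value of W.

Feasible corners and W = -11s + 10t:
  (1/8, 0) → W = -11/8
  (0, 1/2) → W = 5
  (0, 0) → W = 0

At the optimal vertex, 8s + 2t = 1 and s = 0.
Solving simultaneously gives s = 0, t = 1/2.

s = 0, t = 1/2, maximum W = 5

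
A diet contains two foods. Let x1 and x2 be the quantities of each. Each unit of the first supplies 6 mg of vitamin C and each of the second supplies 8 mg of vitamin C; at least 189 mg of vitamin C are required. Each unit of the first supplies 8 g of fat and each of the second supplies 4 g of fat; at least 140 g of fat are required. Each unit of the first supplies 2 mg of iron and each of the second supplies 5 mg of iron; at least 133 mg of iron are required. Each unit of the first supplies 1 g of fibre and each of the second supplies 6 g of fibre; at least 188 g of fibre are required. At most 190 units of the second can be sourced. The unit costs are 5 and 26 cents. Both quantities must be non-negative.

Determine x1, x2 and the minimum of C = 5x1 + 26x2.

Feasible corners and C = 5x1 + 26x2:
  (0, 35) → C = 910
  (0, 190) → C = 4940
  (188, 0) → C = 940
  (2, 31) → C = 816
The feasible region is unbounded (it extends along (1, 0)), but C strictly increases along every unbounded feasible direction, so there is no improving ray and the minimum is attained at a vertex.

The binding constraints are 8x1 + 4x2 = 140 and x1 + 6x2 = 188.
Solving simultaneously gives x1 = 2, x2 = 31.

x1 = 2, x2 = 31, minimum C = 816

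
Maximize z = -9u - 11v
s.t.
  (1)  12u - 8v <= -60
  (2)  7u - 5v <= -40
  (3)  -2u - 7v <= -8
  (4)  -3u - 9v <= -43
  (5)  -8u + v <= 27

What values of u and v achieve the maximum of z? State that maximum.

u = -8/3, v = 17/3, maximum z = -115/3

Extreme points and z = -9u - 11v:
  (5, 15) → z = -210
  (-145/78, 421/78) → z = -1663/39
  (-8/3, 17/3) → z = -115/3
The feasible region is unbounded (it extends along (1, 8), (2, 3)), but z strictly decreases along every unbounded feasible direction, so there is no improving ray and the maximum is attained at a vertex.

The optimum lies where -3u - 9v = -43 and -8u + v = 27.
Solving simultaneously gives u = -8/3, v = 17/3.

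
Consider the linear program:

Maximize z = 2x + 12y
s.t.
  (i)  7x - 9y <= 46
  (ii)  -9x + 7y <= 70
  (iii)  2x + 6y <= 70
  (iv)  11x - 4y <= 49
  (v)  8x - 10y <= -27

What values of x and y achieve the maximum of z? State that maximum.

x = 35/34, y = 385/34, maximum z = 2345/17

Extreme points and z = 2x + 12y:
  (35/34, 385/34) → z = 2345/17
  (-511/34, -317/34) → z = -2413/17
  (287/37, 336/37) → z = 4606/37
  (23/3, 53/6) → z = 364/3

At the optimal vertex, -9x + 7y = 70 and 2x + 6y = 70.
Solving simultaneously gives x = 35/34, y = 385/34.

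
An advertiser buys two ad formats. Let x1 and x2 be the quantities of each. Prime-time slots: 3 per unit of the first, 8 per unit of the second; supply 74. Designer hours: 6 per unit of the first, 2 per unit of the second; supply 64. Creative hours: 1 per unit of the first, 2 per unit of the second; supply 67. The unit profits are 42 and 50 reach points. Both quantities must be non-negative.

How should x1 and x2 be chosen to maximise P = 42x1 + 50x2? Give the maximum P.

Feasible corners and P = 42x1 + 50x2:
  (0, 0) → P = 0
  (0, 37/4) → P = 925/2
  (32/3, 0) → P = 448
  (26/3, 6) → P = 664

The binding constraints are 3x1 + 8x2 = 74 and 6x1 + 2x2 = 64.
Solving simultaneously gives x1 = 26/3, x2 = 6.

x1 = 26/3, x2 = 6, maximum P = 664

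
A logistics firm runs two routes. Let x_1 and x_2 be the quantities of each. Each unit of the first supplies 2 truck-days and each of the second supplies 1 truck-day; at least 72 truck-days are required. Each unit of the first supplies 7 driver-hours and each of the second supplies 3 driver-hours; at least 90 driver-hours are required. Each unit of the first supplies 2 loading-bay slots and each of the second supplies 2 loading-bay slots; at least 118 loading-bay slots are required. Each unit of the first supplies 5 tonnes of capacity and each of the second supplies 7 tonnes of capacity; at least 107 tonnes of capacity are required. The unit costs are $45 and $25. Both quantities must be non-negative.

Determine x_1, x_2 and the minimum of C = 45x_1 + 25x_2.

Vertices and C = 45x_1 + 25x_2:
  (0, 72) → C = 1800
  (59, 0) → C = 2655
  (13, 46) → C = 1735
The feasible region is unbounded (it extends along (0, 1), (1, 0)), but C strictly increases along every unbounded feasible direction, so there is no improving ray and the minimum is attained at a vertex.

x_1 = 13, x_2 = 46, minimum C = 1735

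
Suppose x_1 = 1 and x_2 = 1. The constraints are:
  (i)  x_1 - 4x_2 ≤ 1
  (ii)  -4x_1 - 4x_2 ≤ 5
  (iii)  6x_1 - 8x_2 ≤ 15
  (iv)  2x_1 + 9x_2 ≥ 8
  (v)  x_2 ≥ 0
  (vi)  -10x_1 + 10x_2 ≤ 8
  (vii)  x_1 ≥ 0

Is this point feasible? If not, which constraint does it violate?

(i): -3 ≤ 1 ✓
(ii): -8 ≤ 5 ✓
(iii): -2 ≤ 15 ✓
(iv): 11 ≥ 8 ✓
(v): 1 ≥ 0 ✓
(vi): 0 ≤ 8 ✓
(vii): 1 ≥ 0 ✓

feasible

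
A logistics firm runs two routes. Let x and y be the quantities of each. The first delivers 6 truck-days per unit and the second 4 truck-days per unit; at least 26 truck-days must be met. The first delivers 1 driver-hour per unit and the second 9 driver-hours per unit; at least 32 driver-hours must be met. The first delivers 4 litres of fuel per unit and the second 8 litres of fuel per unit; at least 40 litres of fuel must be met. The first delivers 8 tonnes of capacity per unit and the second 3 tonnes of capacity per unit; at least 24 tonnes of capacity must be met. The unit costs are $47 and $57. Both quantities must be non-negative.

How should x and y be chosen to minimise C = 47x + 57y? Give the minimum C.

x = 3/2, y = 17/4, minimum C = 1251/4

Vertices and C = 47x + 57y:
  (0, 8) → C = 456
  (32, 0) → C = 1504
  (3/2, 17/4) → C = 1251/4
  (9/7, 32/7) → C = 321
  (26/7, 22/7) → C = 2476/7
The feasible region is unbounded (it extends along (0, 1), (1, 0)), but C strictly increases along every unbounded feasible direction, so there is no improving ray and the minimum is attained at a vertex.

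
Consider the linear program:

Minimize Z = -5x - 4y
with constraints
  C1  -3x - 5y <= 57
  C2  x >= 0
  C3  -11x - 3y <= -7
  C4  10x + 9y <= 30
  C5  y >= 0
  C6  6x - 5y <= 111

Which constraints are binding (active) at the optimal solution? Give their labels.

Feasible corners and Z = -5x - 4y:
  (0, 7/3) → Z = -28/3
  (0, 10/3) → Z = -40/3
  (7/11, 0) → Z = -35/11
  (3, 0) → Z = -15

The minimum is at (3, 0). Substituting into each constraint, equality holds for C4 and C5; the remaining constraints have slack.

C4 and C5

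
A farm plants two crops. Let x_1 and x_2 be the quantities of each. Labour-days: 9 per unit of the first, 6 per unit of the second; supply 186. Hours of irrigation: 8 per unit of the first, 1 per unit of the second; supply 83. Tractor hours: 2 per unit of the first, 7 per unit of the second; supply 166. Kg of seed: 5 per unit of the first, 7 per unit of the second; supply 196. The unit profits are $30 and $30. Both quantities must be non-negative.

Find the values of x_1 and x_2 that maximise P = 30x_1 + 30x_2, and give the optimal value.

Vertices and P = 30x_1 + 30x_2:
  (0, 0) → P = 0
  (0, 166/7) → P = 4980/7
  (83/8, 0) → P = 1245/4
  (8, 19) → P = 810
  (6, 22) → P = 840

The optimum lies where 9x_1 + 6x_2 = 186 and 2x_1 + 7x_2 = 166.
Solving simultaneously gives x_1 = 6, x_2 = 22.

x_1 = 6, x_2 = 22, maximum P = 840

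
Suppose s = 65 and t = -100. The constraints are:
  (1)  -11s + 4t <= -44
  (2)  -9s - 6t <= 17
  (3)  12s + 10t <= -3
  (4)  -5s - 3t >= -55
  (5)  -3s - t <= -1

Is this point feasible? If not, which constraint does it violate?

feasible

(1): -1115 ≤ -44 ✓
(2): 15 ≤ 17 ✓
(3): -220 ≤ -3 ✓
(4): -25 ≥ -55 ✓
(5): -95 ≤ -1 ✓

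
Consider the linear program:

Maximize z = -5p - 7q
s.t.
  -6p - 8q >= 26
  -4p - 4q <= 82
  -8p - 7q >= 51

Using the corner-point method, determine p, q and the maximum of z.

p = 185/2, q = -113, maximum z = 657/2

Vertices and z = -5p - 7q:
  (-69, 97/2) → z = 11/2
  (-113/11, 49/11) → z = 222/11
  (185/2, -113) → z = 657/2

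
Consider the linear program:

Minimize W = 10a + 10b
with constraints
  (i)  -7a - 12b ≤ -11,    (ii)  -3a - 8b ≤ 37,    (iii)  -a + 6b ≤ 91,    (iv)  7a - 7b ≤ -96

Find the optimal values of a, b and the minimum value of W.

a = -19, b = 12, minimum W = -70

Corner points and W = 10a + 10b:
  (-19, 12) → W = -70
  (-1075/133, 107/19) → W = -3260/133
  (61/35, 541/35) → W = 172

At the optimal vertex, -7a - 12b = -11 and -a + 6b = 91.
Solving simultaneously gives a = -19, b = 12.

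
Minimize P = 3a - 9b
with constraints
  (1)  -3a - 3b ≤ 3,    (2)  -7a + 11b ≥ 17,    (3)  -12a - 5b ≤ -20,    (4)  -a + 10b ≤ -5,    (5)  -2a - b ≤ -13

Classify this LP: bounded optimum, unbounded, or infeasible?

The boundaries -3a - 3b = 3 and -2a - b = -13 meet at (14, -15), but that point violates -7a + 11b ≥ 17. Every candidate vertex is excluded by some other constraint, so the feasible region is empty.

infeasible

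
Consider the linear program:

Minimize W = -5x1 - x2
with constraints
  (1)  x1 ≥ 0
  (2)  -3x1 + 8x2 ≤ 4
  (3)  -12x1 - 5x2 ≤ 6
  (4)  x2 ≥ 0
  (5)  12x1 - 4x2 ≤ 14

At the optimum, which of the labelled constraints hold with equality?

Extreme points and W = -5x1 - x2:
  (0, 1/2) → W = -1/2
  (0, 0) → W = 0
  (32/21, 15/14) → W = -365/42
  (7/6, 0) → W = -35/6

The minimum is at (32/21, 15/14). Substituting into each constraint, equality holds for (2) and (5); the remaining constraints have slack.

(2) and (5)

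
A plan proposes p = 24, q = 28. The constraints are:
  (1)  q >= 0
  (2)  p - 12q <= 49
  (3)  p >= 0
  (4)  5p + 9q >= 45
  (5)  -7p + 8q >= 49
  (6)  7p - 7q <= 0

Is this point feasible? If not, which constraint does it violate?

(1): 28 ≥ 0 ✓
(2): -312 ≤ 49 ✓
(3): 24 ≥ 0 ✓
(4): 372 ≥ 45 ✓
(5): 56 ≥ 49 ✓
(6): -28 ≤ 0 ✓

feasible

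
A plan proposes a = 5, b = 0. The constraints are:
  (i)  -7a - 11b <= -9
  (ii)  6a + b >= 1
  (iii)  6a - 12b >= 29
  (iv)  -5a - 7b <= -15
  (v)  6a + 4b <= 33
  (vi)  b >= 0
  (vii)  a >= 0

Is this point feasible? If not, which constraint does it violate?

(i): -35 ≤ -9 ✓
(ii): 30 ≥ 1 ✓
(iii): 30 ≥ 29 ✓
(iv): -25 ≤ -15 ✓
(v): 30 ≤ 33 ✓
(vi): 0 ≥ 0 ✓
(vii): 5 ≥ 0 ✓

feasible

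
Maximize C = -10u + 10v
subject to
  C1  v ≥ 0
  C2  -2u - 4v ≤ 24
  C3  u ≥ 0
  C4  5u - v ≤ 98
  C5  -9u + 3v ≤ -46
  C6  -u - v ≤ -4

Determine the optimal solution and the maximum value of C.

Vertices and C = -10u + 10v:
  (98/5, 0) → C = -196
  (46/9, 0) → C = -460/9
  (124/3, 326/3) → C = 2020/3

u = 124/3, v = 326/3, maximum C = 2020/3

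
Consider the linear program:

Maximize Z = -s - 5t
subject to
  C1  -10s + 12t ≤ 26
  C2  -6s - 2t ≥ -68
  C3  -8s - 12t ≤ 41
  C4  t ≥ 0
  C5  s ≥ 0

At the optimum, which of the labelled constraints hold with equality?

C4 and C5

Vertices and Z = -s - 5t:
  (191/23, 209/23) → Z = -1236/23
  (0, 13/6) → Z = -65/6
  (34/3, 0) → Z = -34/3
  (0, 0) → Z = 0

The maximum is at (0, 0). Substituting into each constraint, equality holds for C4 and C5; the remaining constraints have slack.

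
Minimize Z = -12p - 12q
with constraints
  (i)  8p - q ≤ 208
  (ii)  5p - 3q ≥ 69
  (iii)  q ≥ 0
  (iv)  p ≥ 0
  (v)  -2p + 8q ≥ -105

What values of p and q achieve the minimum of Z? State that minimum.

Feasible corners and Z = -12p - 12q:
  (555/19, 488/19) → Z = -12516/19
  (26, 0) → Z = -312
  (69/5, 0) → Z = -828/5

p = 555/19, q = 488/19, minimum Z = -12516/19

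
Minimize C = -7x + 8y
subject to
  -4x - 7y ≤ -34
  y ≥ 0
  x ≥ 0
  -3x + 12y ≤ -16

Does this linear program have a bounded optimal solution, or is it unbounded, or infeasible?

unbounded

From the feasible point (17/2, 0), moving in the direction (12, 3) keeps every constraint satisfied while C decreases without bound.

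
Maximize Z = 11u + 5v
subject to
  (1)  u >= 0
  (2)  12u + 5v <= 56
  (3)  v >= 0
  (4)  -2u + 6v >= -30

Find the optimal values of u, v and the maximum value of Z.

Feasible corners and Z = 11u + 5v:
  (0, 56/5) → Z = 56
  (0, 0) → Z = 0
  (14/3, 0) → Z = 154/3

u = 0, v = 56/5, maximum Z = 56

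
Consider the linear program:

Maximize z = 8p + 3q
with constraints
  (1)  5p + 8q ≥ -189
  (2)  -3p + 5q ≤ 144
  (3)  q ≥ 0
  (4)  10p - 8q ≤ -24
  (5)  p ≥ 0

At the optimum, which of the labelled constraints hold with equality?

(2) and (4)

Vertices and z = 8p + 3q:
  (516/13, 684/13) → z = 6180/13
  (0, 144/5) → z = 432/5
  (0, 3) → z = 9

The maximum is at (516/13, 684/13). Substituting into each constraint, equality holds for (2) and (4); the remaining constraints have slack.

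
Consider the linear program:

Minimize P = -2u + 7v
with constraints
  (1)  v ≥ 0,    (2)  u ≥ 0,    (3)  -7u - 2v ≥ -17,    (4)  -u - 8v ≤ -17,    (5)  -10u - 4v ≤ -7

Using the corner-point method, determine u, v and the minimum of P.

u = 17/9, v = 17/9, minimum P = 85/9

At the optimal vertex, -7u - 2v = -17 and -u - 8v = -17.
Solving simultaneously gives u = 17/9, v = 17/9.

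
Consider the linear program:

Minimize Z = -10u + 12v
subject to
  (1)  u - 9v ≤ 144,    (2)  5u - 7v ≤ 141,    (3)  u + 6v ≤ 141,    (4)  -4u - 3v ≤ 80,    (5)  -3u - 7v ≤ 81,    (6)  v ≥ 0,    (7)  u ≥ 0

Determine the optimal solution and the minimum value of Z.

u = 1833/37, v = 564/37, minimum Z = -11562/37

Corner points and Z = -10u + 12v:
  (1833/37, 564/37) → Z = -11562/37
  (141/5, 0) → Z = -282
  (0, 47/2) → Z = 282
  (0, 0) → Z = 0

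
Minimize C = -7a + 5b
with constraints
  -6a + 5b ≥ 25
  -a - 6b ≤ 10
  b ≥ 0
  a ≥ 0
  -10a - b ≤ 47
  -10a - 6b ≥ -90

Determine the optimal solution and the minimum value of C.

a = 150/43, b = 395/43, minimum C = 925/43

Feasible corners and C = -7a + 5b:
  (0, 5) → C = 25
  (150/43, 395/43) → C = 925/43
  (0, 15) → C = 75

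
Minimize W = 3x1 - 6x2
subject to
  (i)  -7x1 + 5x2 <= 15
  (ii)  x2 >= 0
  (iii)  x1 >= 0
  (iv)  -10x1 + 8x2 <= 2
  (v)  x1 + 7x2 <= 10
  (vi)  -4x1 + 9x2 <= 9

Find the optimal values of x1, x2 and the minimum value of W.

Vertices and W = 3x1 - 6x2:
  (0, 0) → W = 0
  (10, 0) → W = 30
  (0, 1/4) → W = -3/2
  (11/13, 17/13) → W = -69/13

The optimum lies where -10x1 + 8x2 = 2 and x1 + 7x2 = 10.
Solving simultaneously gives x1 = 11/13, x2 = 17/13.

x1 = 11/13, x2 = 17/13, minimum W = -69/13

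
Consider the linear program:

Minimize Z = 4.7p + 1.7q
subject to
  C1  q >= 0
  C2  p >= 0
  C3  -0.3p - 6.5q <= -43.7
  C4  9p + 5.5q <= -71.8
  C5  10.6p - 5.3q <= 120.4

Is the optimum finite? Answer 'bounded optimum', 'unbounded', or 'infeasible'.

The boundaries p = 0 and -0.3p - 6.5q = -43.7 meet at (0, 437/65), but that point violates 9p + 5.5q ≤ -71.8. Every candidate vertex is excluded by some other constraint, so the feasible region is empty.

infeasible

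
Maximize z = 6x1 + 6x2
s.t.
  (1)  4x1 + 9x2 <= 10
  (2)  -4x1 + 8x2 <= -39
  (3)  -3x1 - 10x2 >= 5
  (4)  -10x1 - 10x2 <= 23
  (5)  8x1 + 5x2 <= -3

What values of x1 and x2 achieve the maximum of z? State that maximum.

x1 = 57/28, x2 = -27/7, maximum z = -153/14

Vertices and z = 6x1 + 6x2:
  (103/60, -241/60) → z = -69/5
  (57/28, -27/7) → z = -153/14
  (17/6, -77/15) → z = -69/5

At the optimal vertex, -4x1 + 8x2 = -39 and 8x1 + 5x2 = -3.
Solving simultaneously gives x1 = 57/28, x2 = -27/7.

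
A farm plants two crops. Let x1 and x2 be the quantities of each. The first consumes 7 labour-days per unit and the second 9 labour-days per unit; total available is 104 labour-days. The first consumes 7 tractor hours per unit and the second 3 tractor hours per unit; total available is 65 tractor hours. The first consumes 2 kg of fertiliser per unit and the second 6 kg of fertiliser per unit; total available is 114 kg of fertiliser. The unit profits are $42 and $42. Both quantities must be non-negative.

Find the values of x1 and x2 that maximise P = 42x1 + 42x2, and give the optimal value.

The binding constraints are 7x1 + 9x2 = 104 and 7x1 + 3x2 = 65.
Solving simultaneously gives x1 = 13/2, x2 = 13/2.

x1 = 13/2, x2 = 13/2, maximum P = 546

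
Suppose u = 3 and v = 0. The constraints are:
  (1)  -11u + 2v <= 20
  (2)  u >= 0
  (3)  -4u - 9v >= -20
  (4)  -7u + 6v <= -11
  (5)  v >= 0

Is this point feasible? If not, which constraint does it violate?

(1): -33 ≤ 20 ✓
(2): 3 ≥ 0 ✓
(3): -12 ≥ -20 ✓
(4): -21 ≤ -11 ✓
(5): 0 ≥ 0 ✓

feasible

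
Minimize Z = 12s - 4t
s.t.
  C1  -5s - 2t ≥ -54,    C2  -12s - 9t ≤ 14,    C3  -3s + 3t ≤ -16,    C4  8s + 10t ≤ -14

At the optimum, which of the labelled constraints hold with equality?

Feasible corners and Z = 12s - 4t:
  (514/21, -718/21) → Z = 9040/21
  (284/17, -251/17) → Z = 4412/17
  (34/21, -26/7) → Z = 240/7
  (59/27, -85/27) → Z = 1048/27

The minimum is at (34/21, -26/7). Substituting into each constraint, equality holds for C2 and C3; the remaining constraints have slack.

C2 and C3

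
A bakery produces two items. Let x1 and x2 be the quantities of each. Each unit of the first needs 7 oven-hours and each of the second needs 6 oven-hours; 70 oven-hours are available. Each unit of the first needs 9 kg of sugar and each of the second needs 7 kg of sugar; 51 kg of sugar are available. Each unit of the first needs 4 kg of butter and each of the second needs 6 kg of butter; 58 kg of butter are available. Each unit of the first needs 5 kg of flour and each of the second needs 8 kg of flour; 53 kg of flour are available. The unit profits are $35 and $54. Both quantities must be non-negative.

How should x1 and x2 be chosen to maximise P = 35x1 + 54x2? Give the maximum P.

x1 = 1, x2 = 6, maximum P = 359

Extreme points and P = 35x1 + 54x2:
  (0, 0) → P = 0
  (0, 53/8) → P = 1431/4
  (17/3, 0) → P = 595/3
  (1, 6) → P = 359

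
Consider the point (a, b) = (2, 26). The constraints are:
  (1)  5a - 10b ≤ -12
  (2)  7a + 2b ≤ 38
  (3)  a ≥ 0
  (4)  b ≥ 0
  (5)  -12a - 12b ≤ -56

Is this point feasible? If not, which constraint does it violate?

not feasible — violates (2)

Constraint (2): 7a + 2b = 66, which is not ≤ 38. All other constraints are satisfied.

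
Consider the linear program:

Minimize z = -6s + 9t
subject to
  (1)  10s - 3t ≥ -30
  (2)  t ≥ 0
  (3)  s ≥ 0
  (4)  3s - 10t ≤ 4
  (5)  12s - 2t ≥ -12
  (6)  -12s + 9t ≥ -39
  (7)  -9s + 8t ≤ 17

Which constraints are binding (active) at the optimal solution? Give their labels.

(4) and (6)

Extreme points and z = -6s + 9t:
  (0, 0) → z = 0
  (4/3, 0) → z = -8
  (0, 17/8) → z = 153/8
  (118/31, 23/31) → z = -501/31
  (31, 37) → z = 147

The minimum is at (118/31, 23/31). Substituting into each constraint, equality holds for (4) and (6); the remaining constraints have slack.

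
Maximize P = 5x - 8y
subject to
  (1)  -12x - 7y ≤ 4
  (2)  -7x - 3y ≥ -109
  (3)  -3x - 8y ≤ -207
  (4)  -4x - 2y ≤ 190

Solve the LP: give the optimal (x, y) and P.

Feasible corners and P = 5x - 8y:
  (-1481/75, 832/25) → P = -27373/75
  (-661/2, 566) → P = -12361/2
  (251/47, 1122/47) → P = -7721/47
The feasible region is unbounded (it extends along (-1, 2), (-3, 7)), but P strictly decreases along every unbounded feasible direction, so there is no improving ray and the maximum is attained at a vertex.

At the optimal vertex, -7x - 3y = -109 and -3x - 8y = -207.
Solving simultaneously gives x = 251/47, y = 1122/47.

x = 251/47, y = 1122/47, maximum P = -7721/47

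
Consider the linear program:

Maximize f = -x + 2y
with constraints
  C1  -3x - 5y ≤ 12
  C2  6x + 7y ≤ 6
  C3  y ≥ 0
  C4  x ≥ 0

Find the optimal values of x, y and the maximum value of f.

Feasible corners and f = -x + 2y:
  (1, 0) → f = -1
  (0, 6/7) → f = 12/7
  (0, 0) → f = 0

x = 0, y = 6/7, maximum f = 12/7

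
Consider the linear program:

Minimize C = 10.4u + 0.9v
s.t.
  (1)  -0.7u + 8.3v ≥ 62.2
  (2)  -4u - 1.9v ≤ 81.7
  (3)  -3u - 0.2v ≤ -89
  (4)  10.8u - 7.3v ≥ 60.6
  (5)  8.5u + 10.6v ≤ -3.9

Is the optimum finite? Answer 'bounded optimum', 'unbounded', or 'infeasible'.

infeasible

The boundaries -0.7u + 8.3v = 62.2 and -3u - 0.2v = -89 meet at (36313/1252, 12445/1252), but that point violates 8.5u + 10.6v ≤ -3.9. Every candidate vertex is excluded by some other constraint, so the feasible region is empty.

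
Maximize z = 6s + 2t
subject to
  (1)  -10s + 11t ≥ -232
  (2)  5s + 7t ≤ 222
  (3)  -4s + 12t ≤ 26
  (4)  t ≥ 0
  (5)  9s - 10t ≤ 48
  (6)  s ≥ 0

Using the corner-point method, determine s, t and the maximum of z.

Corner points and z = 6s + 2t:
  (209/17, 213/34) → z = 1467/17
  (0, 13/6) → z = 13/3
  (16/3, 0) → z = 32
  (0, 0) → z = 0

s = 209/17, t = 213/34, maximum z = 1467/17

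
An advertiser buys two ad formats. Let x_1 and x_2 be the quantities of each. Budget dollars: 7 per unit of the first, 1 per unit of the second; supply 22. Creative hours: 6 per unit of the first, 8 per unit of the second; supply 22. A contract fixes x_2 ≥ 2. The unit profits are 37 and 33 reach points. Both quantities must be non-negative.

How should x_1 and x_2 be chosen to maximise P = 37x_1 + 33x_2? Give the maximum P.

x_1 = 1, x_2 = 2, maximum P = 103

Feasible corners and P = 37x_1 + 33x_2:
  (0, 11/4) → P = 363/4
  (0, 2) → P = 66
  (1, 2) → P = 103

The optimum lies where 6x_1 + 8x_2 = 22 and x_2 = 2.
Solving simultaneously gives x_1 = 1, x_2 = 2.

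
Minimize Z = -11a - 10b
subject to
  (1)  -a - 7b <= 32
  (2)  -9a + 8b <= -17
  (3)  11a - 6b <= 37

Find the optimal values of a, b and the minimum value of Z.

Feasible corners and Z = -11a - 10b:
  (-137/71, -305/71) → Z = 4557/71
  (67/83, -389/83) → Z = 3153/83
  (97/17, 73/17) → Z = -1797/17

a = 97/17, b = 73/17, minimum Z = -1797/17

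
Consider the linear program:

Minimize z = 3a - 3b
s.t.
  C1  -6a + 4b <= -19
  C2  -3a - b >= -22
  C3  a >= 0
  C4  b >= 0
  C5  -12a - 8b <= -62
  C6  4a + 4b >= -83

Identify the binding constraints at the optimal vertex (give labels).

C1 and C2

Extreme points and z = 3a - 3b:
  (107/18, 25/6) → z = 16/3
  (25/6, 3/2) → z = 8
  (22/3, 0) → z = 22
  (31/6, 0) → z = 31/2

The minimum is at (107/18, 25/6). Substituting into each constraint, equality holds for C1 and C2; the remaining constraints have slack.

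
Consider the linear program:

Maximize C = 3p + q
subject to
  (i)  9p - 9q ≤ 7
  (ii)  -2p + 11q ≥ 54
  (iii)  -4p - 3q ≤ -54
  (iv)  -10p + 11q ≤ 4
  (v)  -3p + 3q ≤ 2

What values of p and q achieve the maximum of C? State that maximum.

p = 113/9, q = 106/9, maximum C = 445/9

Corner points and C = 3p + q:
  (169/21, 458/63) → C = 1979/63
  (113/9, 106/9) → C = 445/9
  (291/37, 278/37) → C = 1151/37

At the optimal vertex, 9p - 9q = 7 and -10p + 11q = 4.
Solving simultaneously gives p = 113/9, q = 106/9.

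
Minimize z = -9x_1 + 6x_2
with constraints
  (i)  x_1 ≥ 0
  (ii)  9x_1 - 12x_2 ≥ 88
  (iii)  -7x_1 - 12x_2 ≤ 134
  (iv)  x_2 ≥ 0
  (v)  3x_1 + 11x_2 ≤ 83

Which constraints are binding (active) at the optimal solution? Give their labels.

Corner points and z = -9x_1 + 6x_2:
  (88/9, 0) → z = -88
  (1964/135, 161/45) → z = -1642/15
  (83/3, 0) → z = -249

The minimum is at (83/3, 0). Substituting into each constraint, equality holds for (iv) and (v); the remaining constraints have slack.

(iv) and (v)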